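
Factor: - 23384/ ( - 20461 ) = 8/7 = 2^3*7^( - 1 ) 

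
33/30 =11/10  =  1.10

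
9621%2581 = 1878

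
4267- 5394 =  - 1127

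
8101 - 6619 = 1482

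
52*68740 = 3574480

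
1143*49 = 56007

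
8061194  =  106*76049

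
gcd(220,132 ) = 44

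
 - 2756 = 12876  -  15632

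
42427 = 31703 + 10724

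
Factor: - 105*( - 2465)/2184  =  12325/104 = 2^( - 3 ) * 5^2*13^ ( - 1 ) * 17^1 * 29^1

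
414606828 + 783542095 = 1198148923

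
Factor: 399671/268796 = 2^( - 2)*11^( - 1)*23^1*41^(  -  1)*149^(-1 )*17377^1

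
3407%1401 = 605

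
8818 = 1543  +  7275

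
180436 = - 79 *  (-2284)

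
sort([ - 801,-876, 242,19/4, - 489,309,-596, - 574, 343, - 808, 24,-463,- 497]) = [ - 876, - 808, - 801, - 596, - 574  , -497, - 489, - 463, 19/4, 24, 242 , 309,343]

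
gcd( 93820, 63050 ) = 10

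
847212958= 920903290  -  73690332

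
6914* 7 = 48398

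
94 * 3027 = 284538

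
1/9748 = 1/9748=0.00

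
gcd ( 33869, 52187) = 1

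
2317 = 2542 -225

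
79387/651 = 121 + 88/93 = 121.95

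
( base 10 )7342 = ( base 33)6OG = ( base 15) 2297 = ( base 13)345a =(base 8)16256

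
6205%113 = 103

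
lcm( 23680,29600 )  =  118400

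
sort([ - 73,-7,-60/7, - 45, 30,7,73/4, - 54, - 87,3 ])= [ - 87, - 73,-54,-45, - 60/7, -7,3,7, 73/4,30 ]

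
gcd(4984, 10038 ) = 14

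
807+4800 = 5607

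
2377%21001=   2377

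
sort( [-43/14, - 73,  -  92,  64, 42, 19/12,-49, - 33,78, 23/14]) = [ - 92, - 73, - 49,-33, - 43/14, 19/12, 23/14,  42,64 , 78] 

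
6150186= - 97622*( - 63 ) 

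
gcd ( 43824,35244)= 132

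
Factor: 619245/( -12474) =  - 2^( - 1) * 5^1*7^( - 1)*139^1 =-695/14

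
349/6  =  349/6= 58.17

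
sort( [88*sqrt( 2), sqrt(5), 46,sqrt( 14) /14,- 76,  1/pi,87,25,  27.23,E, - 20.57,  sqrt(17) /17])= [ - 76, - 20.57,sqrt(17) /17, sqrt(14)/14, 1/pi,sqrt ( 5 ) , E,  25, 27.23,  46, 87, 88*sqrt(2 )]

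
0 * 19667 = 0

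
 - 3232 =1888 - 5120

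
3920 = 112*35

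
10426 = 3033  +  7393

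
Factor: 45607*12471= 568764897 = 3^1*59^1*773^1*4157^1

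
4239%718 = 649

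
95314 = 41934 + 53380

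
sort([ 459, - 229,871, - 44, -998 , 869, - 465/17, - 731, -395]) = [ - 998,-731, - 395, - 229, - 44, - 465/17,  459,869,  871 ] 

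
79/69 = 1 + 10/69= 1.14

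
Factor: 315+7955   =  8270 = 2^1*5^1*827^1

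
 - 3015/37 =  - 82 + 19/37 = - 81.49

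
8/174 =4/87 = 0.05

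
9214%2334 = 2212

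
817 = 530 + 287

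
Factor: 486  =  2^1*3^5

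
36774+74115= 110889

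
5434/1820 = 2  +  69/70= 2.99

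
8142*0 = 0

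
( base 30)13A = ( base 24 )1HG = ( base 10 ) 1000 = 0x3e8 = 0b1111101000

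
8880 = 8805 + 75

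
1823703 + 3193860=5017563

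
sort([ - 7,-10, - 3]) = [ - 10  , - 7, -3]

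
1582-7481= - 5899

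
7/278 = 7/278=0.03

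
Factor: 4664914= 2^1*61^1*38237^1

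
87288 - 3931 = 83357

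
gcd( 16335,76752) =9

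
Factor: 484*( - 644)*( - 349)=2^4* 7^1 *11^2 * 23^1*349^1= 108781904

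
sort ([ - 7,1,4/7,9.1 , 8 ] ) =[-7, 4/7, 1,8,9.1] 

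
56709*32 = 1814688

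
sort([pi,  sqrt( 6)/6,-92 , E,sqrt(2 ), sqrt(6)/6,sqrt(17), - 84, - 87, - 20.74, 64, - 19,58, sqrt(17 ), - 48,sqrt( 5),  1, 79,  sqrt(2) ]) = [ - 92, - 87 , - 84, - 48, - 20.74, - 19 , sqrt( 6)/6,sqrt(6)/6,  1,sqrt ( 2),  sqrt ( 2),  sqrt( 5),  E, pi, sqrt(17), sqrt( 17),  58,  64,  79 ] 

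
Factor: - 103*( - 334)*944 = 2^5*59^1 * 103^1  *167^1 = 32475488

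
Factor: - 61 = -61^1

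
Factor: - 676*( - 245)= 165620 = 2^2*5^1*7^2*13^2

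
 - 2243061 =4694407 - 6937468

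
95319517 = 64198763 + 31120754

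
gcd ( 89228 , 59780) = 4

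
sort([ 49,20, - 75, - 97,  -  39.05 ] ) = [ - 97, - 75,- 39.05 , 20, 49]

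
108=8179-8071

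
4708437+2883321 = 7591758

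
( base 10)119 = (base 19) 65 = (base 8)167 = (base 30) 3t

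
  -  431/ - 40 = 10 + 31/40 = 10.78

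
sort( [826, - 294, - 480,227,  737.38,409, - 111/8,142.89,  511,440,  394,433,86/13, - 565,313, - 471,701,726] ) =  [ - 565, - 480 , - 471, - 294,  -  111/8 , 86/13, 142.89, 227,313,394, 409, 433, 440,  511,701, 726,737.38,826]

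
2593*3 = 7779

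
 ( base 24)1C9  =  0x369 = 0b1101101001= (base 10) 873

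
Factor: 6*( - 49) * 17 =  - 4998 = - 2^1*3^1*7^2*17^1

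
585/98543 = 585/98543 = 0.01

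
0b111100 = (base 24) 2c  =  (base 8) 74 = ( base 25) 2A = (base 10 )60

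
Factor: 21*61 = 3^1*7^1*61^1 = 1281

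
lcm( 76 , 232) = 4408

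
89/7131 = 89/7131= 0.01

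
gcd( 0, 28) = 28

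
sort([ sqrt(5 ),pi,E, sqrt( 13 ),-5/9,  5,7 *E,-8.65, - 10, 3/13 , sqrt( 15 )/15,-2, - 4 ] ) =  [-10,- 8.65, - 4, - 2, - 5/9,3/13,sqrt(15 ) /15,sqrt (5),  E  ,  pi,  sqrt(13 ),5,7 * E] 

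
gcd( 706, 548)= 2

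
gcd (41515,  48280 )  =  5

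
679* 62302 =42303058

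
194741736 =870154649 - 675412913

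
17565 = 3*5855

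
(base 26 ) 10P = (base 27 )PQ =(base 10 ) 701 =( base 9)858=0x2bd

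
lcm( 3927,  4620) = 78540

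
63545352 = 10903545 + 52641807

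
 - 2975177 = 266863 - 3242040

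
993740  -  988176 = 5564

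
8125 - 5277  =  2848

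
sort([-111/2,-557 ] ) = [  -  557,-111/2] 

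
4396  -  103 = 4293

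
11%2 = 1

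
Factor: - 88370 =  - 2^1*5^1*8837^1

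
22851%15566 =7285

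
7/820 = 7/820=0.01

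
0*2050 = 0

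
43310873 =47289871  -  3978998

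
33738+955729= 989467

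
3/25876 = 3/25876= 0.00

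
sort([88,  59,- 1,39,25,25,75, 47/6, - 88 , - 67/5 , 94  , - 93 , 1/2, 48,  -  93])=[ - 93, - 93,  -  88, - 67/5, - 1,1/2, 47/6,  25, 25,39,  48,  59, 75,88, 94]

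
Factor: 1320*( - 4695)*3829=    - 2^3*3^2*5^2*7^1*11^1*313^1 * 547^1 = -  23729844600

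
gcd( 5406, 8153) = 1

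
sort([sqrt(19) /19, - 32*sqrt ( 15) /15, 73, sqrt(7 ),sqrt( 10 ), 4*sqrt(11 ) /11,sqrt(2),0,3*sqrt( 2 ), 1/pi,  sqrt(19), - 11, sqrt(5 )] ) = [ -11,-32*sqrt(15)/15,0, sqrt(19 ) /19, 1/pi,  4*sqrt( 11)/11,  sqrt( 2), sqrt(5),  sqrt(7),sqrt(10), 3*sqrt( 2), sqrt( 19),73]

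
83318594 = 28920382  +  54398212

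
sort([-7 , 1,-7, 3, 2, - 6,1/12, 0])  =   [ - 7,  -  7,  -  6,0, 1/12, 1,2 , 3] 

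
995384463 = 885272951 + 110111512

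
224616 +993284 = 1217900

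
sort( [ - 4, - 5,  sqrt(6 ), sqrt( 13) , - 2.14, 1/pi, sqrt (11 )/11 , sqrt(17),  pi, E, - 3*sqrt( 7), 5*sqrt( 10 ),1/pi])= [ - 3*sqrt(7 ), - 5, -4,  -  2.14, sqrt( 11 ) /11, 1/pi,  1/pi,sqrt(6) , E, pi,  sqrt(13),  sqrt( 17 ),5*sqrt( 10) ] 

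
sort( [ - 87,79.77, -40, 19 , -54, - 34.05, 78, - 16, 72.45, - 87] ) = [-87, - 87,-54, - 40,-34.05, -16, 19,72.45,78,79.77 ]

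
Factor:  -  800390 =-2^1*5^1 * 80039^1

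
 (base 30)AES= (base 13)43ba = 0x24e8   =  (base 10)9448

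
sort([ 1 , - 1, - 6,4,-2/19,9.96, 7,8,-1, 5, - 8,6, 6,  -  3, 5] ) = [-8, - 6,-3, - 1, - 1, -2/19,1, 4, 5, 5, 6,6,7, 8, 9.96 ] 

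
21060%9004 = 3052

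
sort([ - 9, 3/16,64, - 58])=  [ - 58, - 9, 3/16 , 64] 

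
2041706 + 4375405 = 6417111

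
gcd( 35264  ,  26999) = 551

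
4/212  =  1/53=0.02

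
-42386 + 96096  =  53710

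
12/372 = 1/31 = 0.03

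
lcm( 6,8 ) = 24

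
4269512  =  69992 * 61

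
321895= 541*595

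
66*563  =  37158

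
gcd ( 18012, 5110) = 2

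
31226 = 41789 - 10563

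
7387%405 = 97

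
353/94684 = 353/94684 = 0.00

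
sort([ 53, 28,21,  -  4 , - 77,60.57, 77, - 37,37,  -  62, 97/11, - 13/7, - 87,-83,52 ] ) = [ - 87, - 83, - 77, - 62, - 37,-4,-13/7,97/11,21, 28,37, 52, 53, 60.57, 77]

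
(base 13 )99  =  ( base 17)77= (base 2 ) 1111110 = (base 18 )70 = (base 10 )126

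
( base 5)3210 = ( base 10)430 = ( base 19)13c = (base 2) 110101110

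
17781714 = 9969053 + 7812661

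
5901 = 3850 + 2051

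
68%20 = 8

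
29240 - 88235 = -58995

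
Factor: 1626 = 2^1*3^1*271^1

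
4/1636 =1/409 = 0.00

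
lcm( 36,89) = 3204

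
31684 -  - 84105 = 115789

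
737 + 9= 746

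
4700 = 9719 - 5019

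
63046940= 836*75415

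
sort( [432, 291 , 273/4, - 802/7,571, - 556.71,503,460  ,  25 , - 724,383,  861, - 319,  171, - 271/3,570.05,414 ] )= [ - 724,-556.71,  -  319 ,-802/7, - 271/3,  25,  273/4,171 , 291,383,414 , 432,460 , 503, 570.05, 571,861 ] 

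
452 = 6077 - 5625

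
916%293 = 37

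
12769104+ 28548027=41317131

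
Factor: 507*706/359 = 2^1*3^1*13^2*353^1*359^( - 1) = 357942/359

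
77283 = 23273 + 54010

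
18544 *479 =8882576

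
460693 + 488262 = 948955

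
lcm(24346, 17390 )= 121730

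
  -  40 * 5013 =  - 200520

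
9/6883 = 9/6883= 0.00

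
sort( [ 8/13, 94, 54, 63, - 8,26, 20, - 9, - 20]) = [ - 20, - 9, - 8, 8/13, 20, 26,54,63, 94] 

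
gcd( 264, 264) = 264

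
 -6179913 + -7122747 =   -  13302660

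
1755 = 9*195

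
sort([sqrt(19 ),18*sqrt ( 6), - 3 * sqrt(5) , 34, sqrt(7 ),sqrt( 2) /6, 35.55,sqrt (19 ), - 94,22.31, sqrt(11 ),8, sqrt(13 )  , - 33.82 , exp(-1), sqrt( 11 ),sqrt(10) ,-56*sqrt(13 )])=[ - 56*sqrt( 13 ) , - 94, - 33.82, - 3*sqrt(5 ),sqrt(2 )/6 , exp(- 1 ), sqrt(7),  sqrt(10 ), sqrt(11 ), sqrt( 11) , sqrt( 13 ),sqrt ( 19 ),sqrt(19),8,  22.31,34,35.55,18*sqrt (6) ] 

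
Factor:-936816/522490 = -2^3 *3^1*5^(-1)*29^1*673^1*52249^( - 1) =- 468408/261245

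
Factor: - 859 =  - 859^1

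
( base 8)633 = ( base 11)344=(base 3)120020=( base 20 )10B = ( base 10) 411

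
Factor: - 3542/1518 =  - 3^( - 1)  *  7^1 = - 7/3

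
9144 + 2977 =12121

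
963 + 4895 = 5858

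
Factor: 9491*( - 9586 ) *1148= -104445873448 = - 2^3*7^1 * 41^1 * 4793^1*9491^1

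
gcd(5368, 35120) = 8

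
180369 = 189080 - 8711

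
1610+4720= 6330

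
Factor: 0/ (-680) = 0 = 0^1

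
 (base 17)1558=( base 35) 59B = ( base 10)6451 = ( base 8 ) 14463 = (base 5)201301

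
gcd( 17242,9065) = 37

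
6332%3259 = 3073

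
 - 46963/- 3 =46963/3 = 15654.33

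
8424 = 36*234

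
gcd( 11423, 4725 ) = 1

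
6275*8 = 50200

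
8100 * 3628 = 29386800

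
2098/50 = 1049/25 =41.96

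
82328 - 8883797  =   - 8801469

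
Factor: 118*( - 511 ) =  - 2^1*7^1*59^1*73^1 =-  60298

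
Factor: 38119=38119^1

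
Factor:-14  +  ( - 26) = -2^3*5^1 = - 40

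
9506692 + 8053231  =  17559923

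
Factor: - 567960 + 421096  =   - 146864  =  - 2^4*67^1*137^1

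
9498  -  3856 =5642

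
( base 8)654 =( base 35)c8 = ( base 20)118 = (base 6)1552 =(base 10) 428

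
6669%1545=489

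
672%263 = 146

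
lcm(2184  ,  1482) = 41496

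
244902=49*4998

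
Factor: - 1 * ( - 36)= 2^2*3^2 = 36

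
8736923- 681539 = 8055384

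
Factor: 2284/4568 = 2^( - 1)=1/2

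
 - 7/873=-1 + 866/873 = - 0.01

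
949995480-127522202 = 822473278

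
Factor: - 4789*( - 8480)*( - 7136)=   -  2^10*5^1*53^1  *223^1*4789^1=- 289798097920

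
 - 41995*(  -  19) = 797905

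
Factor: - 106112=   -2^7*829^1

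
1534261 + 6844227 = 8378488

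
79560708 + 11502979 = 91063687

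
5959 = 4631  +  1328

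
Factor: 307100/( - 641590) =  - 2^1*5^1*37^1 * 773^( - 1 ) = - 370/773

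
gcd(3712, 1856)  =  1856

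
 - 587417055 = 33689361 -621106416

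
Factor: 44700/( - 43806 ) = -50/49 = - 2^1 * 5^2*7^( - 2 ) 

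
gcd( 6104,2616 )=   872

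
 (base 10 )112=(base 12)94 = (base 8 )160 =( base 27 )44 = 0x70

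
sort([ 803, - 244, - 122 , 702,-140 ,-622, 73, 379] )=[  -  622, - 244,-140,-122 , 73, 379, 702, 803]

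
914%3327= 914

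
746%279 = 188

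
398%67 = 63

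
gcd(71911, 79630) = 1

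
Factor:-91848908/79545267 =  - 2^2*3^ (-3)*19^( - 2)*31^1 * 8161^( - 1)*740717^1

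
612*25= 15300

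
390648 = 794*492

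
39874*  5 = 199370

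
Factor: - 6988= - 2^2 * 1747^1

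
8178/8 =1022 + 1/4 = 1022.25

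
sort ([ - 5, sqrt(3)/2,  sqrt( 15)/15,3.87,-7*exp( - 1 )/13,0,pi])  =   [ - 5, - 7*exp(  -  1)/13  ,  0,sqrt( 15)/15,sqrt( 3 )/2, pi, 3.87 ] 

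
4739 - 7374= - 2635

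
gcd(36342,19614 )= 6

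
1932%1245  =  687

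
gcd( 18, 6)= 6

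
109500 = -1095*(-100)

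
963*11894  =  11453922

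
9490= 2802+6688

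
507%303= 204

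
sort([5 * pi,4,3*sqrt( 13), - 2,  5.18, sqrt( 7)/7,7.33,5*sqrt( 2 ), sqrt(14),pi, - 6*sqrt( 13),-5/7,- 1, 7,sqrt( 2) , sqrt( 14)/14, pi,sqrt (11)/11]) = [-6* sqrt( 13), - 2, - 1, - 5/7,  sqrt( 14)/14, sqrt( 11)/11, sqrt( 7)/7, sqrt( 2) , pi,pi,sqrt( 14 ), 4,5.18, 7 , 5*sqrt( 2), 7.33,3*sqrt( 13), 5*pi ] 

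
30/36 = 5/6 = 0.83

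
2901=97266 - 94365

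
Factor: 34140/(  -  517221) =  - 20/303 = - 2^2*3^( - 1)*5^1*101^(-1)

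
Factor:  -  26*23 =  - 598 = - 2^1*13^1*23^1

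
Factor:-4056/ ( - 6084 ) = 2/3 = 2^1*3^( - 1 )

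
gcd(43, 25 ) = 1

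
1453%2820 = 1453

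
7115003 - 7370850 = -255847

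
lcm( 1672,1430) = 108680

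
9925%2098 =1533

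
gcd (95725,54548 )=1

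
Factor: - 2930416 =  - 2^4 * 183151^1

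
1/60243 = 1/60243=0.00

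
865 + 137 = 1002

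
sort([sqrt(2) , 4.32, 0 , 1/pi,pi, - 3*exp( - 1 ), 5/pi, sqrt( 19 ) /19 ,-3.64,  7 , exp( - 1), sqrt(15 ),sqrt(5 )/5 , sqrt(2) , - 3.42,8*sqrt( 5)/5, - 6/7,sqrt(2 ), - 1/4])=[ - 3.64,-3.42, - 3*exp( - 1), - 6/7, - 1/4 , 0,sqrt(19 ) /19,1/pi, exp( - 1),sqrt(5 ) /5,sqrt(2), sqrt(2 ),sqrt (2 ), 5/pi,pi, 8*sqrt(5)/5,  sqrt(15 ), 4.32 , 7]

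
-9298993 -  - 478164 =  - 8820829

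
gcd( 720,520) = 40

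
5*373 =1865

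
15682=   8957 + 6725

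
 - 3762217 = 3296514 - 7058731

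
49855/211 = 236 + 59/211 = 236.28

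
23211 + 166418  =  189629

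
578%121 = 94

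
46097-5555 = 40542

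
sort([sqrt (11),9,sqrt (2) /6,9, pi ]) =[sqrt(2)/6,pi  ,  sqrt(11),9 , 9]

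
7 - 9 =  - 2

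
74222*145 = 10762190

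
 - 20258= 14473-34731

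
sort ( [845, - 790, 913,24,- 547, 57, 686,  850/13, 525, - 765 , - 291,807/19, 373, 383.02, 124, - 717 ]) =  [ - 790 ,-765, -717, - 547,  -  291, 24,807/19, 57, 850/13 , 124, 373, 383.02 , 525, 686, 845,913 ] 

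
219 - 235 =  - 16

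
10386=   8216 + 2170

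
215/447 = 215/447 = 0.48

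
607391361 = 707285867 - 99894506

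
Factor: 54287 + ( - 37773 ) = 2^1 * 23^1 * 359^1 = 16514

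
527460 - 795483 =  - 268023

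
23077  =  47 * 491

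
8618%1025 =418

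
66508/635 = 104 + 468/635 = 104.74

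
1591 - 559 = 1032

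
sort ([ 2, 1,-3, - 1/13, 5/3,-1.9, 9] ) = [-3, - 1.9,-1/13, 1, 5/3  ,  2,9 ] 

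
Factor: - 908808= - 2^3  *3^1*19^1*1993^1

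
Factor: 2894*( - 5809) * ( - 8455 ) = 2^1*5^1*19^1 * 37^1*89^1*157^1*  1447^1 = 142139084930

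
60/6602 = 30/3301=0.01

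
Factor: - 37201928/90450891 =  - 2^3*3^( - 3) * 83^1*179^1*313^1*607^( - 1 )*5519^(-1)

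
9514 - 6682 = 2832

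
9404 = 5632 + 3772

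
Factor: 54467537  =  97^1*561521^1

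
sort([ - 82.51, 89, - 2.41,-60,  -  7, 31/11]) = [ - 82.51, - 60, - 7,-2.41, 31/11,89]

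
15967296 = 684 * 23344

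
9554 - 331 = 9223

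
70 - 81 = -11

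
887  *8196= 7269852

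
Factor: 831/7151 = 3^1*277^1 * 7151^(- 1)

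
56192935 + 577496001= 633688936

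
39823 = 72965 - 33142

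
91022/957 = 95+107/957 = 95.11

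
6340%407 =235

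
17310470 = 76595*226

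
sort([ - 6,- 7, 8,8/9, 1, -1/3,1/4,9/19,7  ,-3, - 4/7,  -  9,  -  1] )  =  [  -  9, - 7, - 6, -3, - 1, - 4/7 , - 1/3,1/4,9/19,8/9,1,7,8] 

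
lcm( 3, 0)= 0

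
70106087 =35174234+34931853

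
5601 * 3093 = 17323893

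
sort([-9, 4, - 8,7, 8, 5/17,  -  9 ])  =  [ - 9, -9 , -8,5/17,4,7,8]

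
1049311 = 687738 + 361573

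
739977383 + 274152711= 1014130094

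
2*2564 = 5128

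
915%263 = 126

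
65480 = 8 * 8185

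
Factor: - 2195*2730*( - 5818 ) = 34863492300 = 2^2*3^1*  5^2*7^1*13^1*439^1 * 2909^1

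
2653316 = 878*3022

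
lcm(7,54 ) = 378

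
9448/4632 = 2 + 23/579 =2.04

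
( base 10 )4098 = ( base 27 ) 5GL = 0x1002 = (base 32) 402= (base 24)72i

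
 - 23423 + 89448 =66025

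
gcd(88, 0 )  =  88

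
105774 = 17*6222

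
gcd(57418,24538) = 2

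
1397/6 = 1397/6 =232.83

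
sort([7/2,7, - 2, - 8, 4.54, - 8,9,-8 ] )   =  [ - 8,  -  8,  -  8, - 2,7/2,4.54,7,9 ]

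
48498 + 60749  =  109247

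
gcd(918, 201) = 3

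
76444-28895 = 47549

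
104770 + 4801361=4906131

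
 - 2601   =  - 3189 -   -  588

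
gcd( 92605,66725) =5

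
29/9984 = 29/9984 = 0.00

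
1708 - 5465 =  - 3757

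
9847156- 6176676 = 3670480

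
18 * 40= 720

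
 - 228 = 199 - 427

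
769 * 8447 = 6495743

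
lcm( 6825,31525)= 662025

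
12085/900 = 13 + 77/180 = 13.43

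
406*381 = 154686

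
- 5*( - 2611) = 13055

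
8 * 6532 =52256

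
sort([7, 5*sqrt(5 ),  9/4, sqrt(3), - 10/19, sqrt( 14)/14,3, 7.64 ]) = [ - 10/19, sqrt (14) /14, sqrt( 3 ), 9/4, 3, 7, 7.64, 5*sqrt( 5)] 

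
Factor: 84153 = 3^1 * 28051^1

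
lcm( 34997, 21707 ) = 1714853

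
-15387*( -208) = 3200496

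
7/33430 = 7/33430 = 0.00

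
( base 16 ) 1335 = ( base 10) 4917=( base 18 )f33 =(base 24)8cl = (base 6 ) 34433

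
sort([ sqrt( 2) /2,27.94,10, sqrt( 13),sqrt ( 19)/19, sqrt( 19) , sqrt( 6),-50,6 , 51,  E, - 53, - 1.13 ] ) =[ - 53,- 50 ,-1.13, sqrt( 19)/19,  sqrt( 2)/2,sqrt(6) , E,sqrt(13),sqrt( 19),6,10,27.94,51]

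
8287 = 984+7303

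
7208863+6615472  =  13824335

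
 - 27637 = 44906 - 72543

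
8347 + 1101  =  9448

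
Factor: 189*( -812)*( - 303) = 2^2*3^4*7^2*29^1*101^1 = 46500804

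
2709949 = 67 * 40447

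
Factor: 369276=2^2*3^1*30773^1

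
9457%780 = 97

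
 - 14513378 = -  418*34721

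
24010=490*49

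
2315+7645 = 9960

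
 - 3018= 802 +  - 3820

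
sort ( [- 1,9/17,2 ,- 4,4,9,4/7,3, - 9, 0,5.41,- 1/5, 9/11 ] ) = [-9, - 4,-1, - 1/5,0 , 9/17,4/7  ,  9/11, 2,3,  4,5.41,9]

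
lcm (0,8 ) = 0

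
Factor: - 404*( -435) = 175740 = 2^2*3^1*5^1 * 29^1*101^1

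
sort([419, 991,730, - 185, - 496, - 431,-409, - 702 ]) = [  -  702,  -  496,  -  431, - 409, - 185, 419,730,991]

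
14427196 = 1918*7522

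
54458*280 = 15248240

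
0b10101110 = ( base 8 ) 256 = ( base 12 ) 126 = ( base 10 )174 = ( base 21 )86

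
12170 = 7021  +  5149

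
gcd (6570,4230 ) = 90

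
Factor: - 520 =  -2^3*5^1*13^1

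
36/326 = 18/163= 0.11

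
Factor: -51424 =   -  2^5 * 1607^1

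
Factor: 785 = 5^1 * 157^1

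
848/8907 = 848/8907 = 0.10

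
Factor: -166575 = -3^1*5^2*2221^1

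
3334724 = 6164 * 541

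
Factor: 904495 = 5^1 * 19^1*9521^1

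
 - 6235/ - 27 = 6235/27 = 230.93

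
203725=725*281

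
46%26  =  20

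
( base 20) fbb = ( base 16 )1857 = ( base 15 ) 1CA6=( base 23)BHL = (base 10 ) 6231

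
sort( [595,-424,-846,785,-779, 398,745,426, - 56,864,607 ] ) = [-846,-779,-424 ,-56, 398,426, 595,607, 745,785 , 864 ]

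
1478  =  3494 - 2016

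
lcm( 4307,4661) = 340253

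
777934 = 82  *9487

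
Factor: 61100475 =3^1 * 5^2 * 157^1*5189^1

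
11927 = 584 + 11343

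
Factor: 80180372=2^2*20045093^1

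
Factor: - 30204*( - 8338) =251840952 = 2^3 * 3^2 * 11^1*379^1 * 839^1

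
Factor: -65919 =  - 3^1*7^1*43^1*73^1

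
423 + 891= 1314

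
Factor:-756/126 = -6= -  2^1*3^1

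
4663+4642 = 9305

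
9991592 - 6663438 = 3328154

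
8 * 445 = 3560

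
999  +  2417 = 3416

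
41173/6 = 41173/6 = 6862.17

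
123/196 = 123/196=0.63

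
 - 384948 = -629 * 612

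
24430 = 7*3490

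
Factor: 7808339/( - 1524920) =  - 2^( - 3)*5^( - 1 )*7^1*11^1*23^1*67^( - 1)*569^( - 1)*4409^1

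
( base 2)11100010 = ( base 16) E2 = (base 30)7G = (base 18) ca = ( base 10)226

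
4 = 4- 0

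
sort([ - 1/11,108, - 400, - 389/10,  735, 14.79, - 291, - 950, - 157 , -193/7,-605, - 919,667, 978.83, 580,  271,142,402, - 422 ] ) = [ - 950, - 919 , - 605, - 422, - 400, - 291, - 157, - 389/10, - 193/7,- 1/11, 14.79, 108,142,  271, 402, 580,  667,735, 978.83] 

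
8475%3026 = 2423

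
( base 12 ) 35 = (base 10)41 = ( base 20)21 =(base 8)51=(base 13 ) 32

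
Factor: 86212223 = 86212223^1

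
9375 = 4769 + 4606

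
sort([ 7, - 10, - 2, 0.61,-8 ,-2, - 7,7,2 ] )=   [ - 10, - 8,-7, - 2, - 2, 0.61,2,7, 7 ]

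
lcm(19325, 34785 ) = 173925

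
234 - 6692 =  - 6458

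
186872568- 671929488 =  - 485056920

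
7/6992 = 7/6992= 0.00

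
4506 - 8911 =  - 4405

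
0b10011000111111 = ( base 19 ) 1826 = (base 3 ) 111102122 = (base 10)9791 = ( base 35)7YQ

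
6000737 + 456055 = 6456792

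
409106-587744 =-178638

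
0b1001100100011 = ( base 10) 4899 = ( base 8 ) 11443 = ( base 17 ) GG3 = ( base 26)76b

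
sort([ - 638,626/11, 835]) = [ - 638, 626/11,835] 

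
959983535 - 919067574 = 40915961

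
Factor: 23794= 2^1*11897^1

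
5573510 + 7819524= 13393034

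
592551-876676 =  - 284125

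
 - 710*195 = -138450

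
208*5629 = 1170832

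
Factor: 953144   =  2^3*283^1 * 421^1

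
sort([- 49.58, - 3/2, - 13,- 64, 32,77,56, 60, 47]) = [ - 64, - 49.58, - 13, - 3/2, 32,47 , 56,  60, 77 ] 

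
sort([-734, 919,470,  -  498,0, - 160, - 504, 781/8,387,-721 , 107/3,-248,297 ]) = [-734, - 721 , - 504, - 498,-248,-160,0,107/3, 781/8,297, 387, 470,919]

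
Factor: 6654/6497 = 2^1 * 3^1*73^( - 1) *89^( - 1)*1109^1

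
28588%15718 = 12870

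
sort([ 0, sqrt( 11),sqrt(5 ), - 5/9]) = [-5/9,0,  sqrt( 5 ) , sqrt ( 11 )]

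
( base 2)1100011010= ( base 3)1002102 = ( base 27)12B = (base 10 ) 794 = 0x31A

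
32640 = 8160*4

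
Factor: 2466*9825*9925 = 2^1*3^3*5^4*131^1*137^1*397^1=240467366250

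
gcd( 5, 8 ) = 1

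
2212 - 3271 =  - 1059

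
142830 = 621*230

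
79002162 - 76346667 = 2655495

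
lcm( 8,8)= 8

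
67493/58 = 1163 + 39/58 =1163.67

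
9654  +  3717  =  13371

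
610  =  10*61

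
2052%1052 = 1000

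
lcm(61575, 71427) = 1785675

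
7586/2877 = 7586/2877 = 2.64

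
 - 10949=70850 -81799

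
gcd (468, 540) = 36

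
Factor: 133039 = 133039^1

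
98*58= 5684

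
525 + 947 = 1472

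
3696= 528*7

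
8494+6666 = 15160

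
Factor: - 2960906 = -2^1*13^1*47^1*2423^1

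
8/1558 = 4/779 = 0.01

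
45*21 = 945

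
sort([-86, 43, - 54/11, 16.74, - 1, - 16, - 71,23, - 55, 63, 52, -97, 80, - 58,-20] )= [ - 97, - 86, - 71,-58, - 55,  -  20,-16, - 54/11, - 1, 16.74,23,  43, 52, 63,  80 ] 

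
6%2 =0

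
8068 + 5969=14037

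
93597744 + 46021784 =139619528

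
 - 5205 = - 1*5205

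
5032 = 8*629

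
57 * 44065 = 2511705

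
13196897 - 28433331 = -15236434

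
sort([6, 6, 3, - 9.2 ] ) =[ - 9.2,3,6 , 6] 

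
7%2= 1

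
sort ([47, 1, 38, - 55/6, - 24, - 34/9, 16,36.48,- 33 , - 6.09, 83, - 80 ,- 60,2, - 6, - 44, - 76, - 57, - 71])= [ - 80, - 76, - 71, - 60, - 57 ,-44, - 33, - 24, - 55/6, - 6.09, - 6, - 34/9 , 1,2, 16, 36.48,38 , 47, 83]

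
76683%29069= 18545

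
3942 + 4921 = 8863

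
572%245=82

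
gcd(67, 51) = 1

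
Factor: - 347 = -347^1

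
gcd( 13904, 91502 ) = 2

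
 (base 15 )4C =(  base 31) 2a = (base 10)72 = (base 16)48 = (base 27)2I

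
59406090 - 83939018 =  - 24532928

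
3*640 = 1920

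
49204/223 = 49204/223 = 220.65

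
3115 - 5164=  -  2049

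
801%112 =17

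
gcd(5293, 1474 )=67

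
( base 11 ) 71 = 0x4e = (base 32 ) 2e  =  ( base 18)46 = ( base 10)78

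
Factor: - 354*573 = -202842  =  -2^1*3^2*59^1*191^1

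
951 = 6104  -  5153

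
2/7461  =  2/7461 = 0.00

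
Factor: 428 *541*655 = 151663940 = 2^2 * 5^1 *107^1*131^1* 541^1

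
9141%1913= 1489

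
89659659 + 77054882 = 166714541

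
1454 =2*727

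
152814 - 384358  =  -231544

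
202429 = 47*4307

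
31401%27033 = 4368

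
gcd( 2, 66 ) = 2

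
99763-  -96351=196114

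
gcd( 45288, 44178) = 222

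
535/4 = 133 + 3/4 = 133.75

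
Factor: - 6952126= - 2^1*3476063^1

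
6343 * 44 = 279092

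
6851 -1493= 5358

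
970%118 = 26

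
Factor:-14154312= - 2^3*3^1 * 589763^1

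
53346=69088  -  15742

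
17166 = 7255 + 9911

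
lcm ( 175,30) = 1050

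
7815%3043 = 1729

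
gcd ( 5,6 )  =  1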